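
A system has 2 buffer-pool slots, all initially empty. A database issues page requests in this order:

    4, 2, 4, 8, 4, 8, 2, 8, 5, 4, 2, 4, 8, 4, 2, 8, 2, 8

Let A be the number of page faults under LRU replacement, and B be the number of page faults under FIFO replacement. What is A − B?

-3

Under LRU: F F . F . . F . F F F . F . F F . . → 10 faults.
Under FIFO: F F . F F . F F F F F . F F F F . . → 13 faults.
A − B = 10 − 13 = -3.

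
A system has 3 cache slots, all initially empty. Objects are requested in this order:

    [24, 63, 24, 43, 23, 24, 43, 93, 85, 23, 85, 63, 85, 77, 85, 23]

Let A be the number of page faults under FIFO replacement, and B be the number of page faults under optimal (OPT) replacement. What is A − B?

4

Under FIFO: F F . F F F . F F F . F . F F F → 12 faults.
Under OPT: F F . F F . . F F . . F . F . . → 8 faults.
A − B = 12 − 8 = 4.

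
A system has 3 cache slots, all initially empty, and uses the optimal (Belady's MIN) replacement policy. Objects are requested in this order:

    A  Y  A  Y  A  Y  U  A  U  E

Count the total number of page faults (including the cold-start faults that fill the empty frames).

4

A → miss, frames [A]
Y → miss, frames [A, Y]
A → hit
Y → hit
A → hit
Y → hit
U → miss, frames [A, Y, U]
A → hit
U → hit
E → miss, evict U, frames [A, Y, E]
Page faults: 4.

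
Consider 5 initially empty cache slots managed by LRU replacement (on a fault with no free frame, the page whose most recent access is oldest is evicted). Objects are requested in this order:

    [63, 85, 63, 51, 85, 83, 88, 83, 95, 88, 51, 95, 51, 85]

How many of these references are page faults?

63: fault, frames [63]
85: fault, frames [63, 85]
63: hit
51: fault, frames [85, 63, 51]
85: hit
83: fault, frames [63, 51, 85, 83]
88: fault, frames [63, 51, 85, 83, 88]
83: hit
95: fault, evict 63, frames [51, 85, 88, 83, 95]
88: hit
51: hit
95: hit
51: hit
85: hit
Page faults: 6.

6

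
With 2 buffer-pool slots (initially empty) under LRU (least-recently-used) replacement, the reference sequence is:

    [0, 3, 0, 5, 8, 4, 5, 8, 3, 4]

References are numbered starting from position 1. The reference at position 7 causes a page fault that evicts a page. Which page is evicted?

pos 1: 0 -> fault, frames {0}
pos 2: 3 -> fault, frames {0,3}
pos 3: 0 -> hit
pos 4: 5 -> fault, evict 3, frames {0,5}
pos 5: 8 -> fault, evict 0, frames {5,8}
pos 6: 4 -> fault, evict 5, frames {8,4}
pos 7: 5 -> fault, evict 8, frames {4,5}
At position 7, page 8 is evicted.

8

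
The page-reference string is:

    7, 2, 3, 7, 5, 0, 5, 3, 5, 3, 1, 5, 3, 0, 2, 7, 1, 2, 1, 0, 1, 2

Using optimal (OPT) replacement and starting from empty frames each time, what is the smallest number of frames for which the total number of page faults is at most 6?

f=1: 22 faults
f=2: 14 faults
f=3: 10 faults
f=4: 8 faults
f=5: 7 faults
f=6: 6 faults
Smallest f with faults ≤ 6 is 6.

6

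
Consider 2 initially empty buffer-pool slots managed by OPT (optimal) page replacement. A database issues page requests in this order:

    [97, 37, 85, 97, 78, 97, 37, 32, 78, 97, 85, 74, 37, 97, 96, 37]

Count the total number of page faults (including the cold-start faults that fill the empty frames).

97 -> miss, frames (97)
37 -> miss, frames (97 37)
85 -> miss, evict 37, frames (97 85)
97 -> hit
78 -> miss, evict 85, frames (97 78)
97 -> hit
37 -> miss, evict 97, frames (78 37)
32 -> miss, evict 37, frames (78 32)
78 -> hit
97 -> miss, evict 32, frames (78 97)
85 -> miss, evict 78, frames (97 85)
74 -> miss, evict 85, frames (97 74)
37 -> miss, evict 74, frames (97 37)
97 -> hit
96 -> miss, evict 97, frames (37 96)
37 -> hit
Page faults: 11.

11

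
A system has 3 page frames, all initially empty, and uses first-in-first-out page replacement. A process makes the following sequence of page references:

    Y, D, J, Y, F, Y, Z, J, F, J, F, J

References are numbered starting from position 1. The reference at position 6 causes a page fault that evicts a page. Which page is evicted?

pos 1: Y: miss, frames {Y}
pos 2: D: miss, frames {Y,D}
pos 3: J: miss, frames {Y,D,J}
pos 4: Y: hit
pos 5: F: miss, evict Y, frames {D,J,F}
pos 6: Y: miss, evict D, frames {J,F,Y}
At position 6, page D is evicted.

D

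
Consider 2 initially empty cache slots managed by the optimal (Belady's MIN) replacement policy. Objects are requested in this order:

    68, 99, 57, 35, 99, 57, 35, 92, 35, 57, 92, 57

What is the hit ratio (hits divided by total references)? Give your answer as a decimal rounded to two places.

0.42

68: miss, frames {68}
99: miss, frames {68,99}
57: miss, evict 68, frames {99,57}
35: miss, evict 57, frames {99,35}
99: hit
57: miss, evict 99, frames {35,57}
35: hit
92: miss, evict 57, frames {35,92}
35: hit
57: miss, evict 35, frames {92,57}
92: hit
57: hit
Hits: 5 of 12 references → 5/12 = 0.4167.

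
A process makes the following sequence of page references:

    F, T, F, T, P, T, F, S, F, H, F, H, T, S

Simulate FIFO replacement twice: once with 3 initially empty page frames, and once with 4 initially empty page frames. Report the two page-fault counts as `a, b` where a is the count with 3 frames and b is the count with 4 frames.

8, 7

3 frames: F F . . F . . F F F . . F F → 8 faults.
4 frames: F F . . F . . F . F F . F . → 7 faults.
7 < 8: adding a frame reduced faults, as is typical.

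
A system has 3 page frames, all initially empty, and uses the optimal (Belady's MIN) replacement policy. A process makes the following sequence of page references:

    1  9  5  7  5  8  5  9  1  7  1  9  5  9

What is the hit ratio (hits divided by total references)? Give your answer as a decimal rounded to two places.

1: fault, frames (1)
9: fault, frames (1 9)
5: fault, frames (1 9 5)
7: fault, evict 1, frames (9 5 7)
5: hit
8: fault, evict 7, frames (9 5 8)
5: hit
9: hit
1: fault, evict 8, frames (9 5 1)
7: fault, evict 5, frames (9 1 7)
1: hit
9: hit
5: fault, evict 7, frames (9 1 5)
9: hit
Hits: 6 of 14 references → 6/14 = 0.4286.

0.43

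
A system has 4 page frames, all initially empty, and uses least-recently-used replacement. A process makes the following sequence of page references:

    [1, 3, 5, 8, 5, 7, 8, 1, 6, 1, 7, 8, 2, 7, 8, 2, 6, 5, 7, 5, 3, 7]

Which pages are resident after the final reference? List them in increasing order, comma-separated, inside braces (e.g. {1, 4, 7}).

{3, 5, 6, 7}

1 → fault, frames [1]
3 → fault, frames [1, 3]
5 → fault, frames [1, 3, 5]
8 → fault, frames [1, 3, 5, 8]
5 → hit
7 → fault, evict 1, frames [3, 8, 5, 7]
8 → hit
1 → fault, evict 3, frames [5, 7, 8, 1]
6 → fault, evict 5, frames [7, 8, 1, 6]
1 → hit
7 → hit
8 → hit
2 → fault, evict 6, frames [1, 7, 8, 2]
7 → hit
8 → hit
2 → hit
6 → fault, evict 1, frames [7, 8, 2, 6]
5 → fault, evict 7, frames [8, 2, 6, 5]
7 → fault, evict 8, frames [2, 6, 5, 7]
5 → hit
3 → fault, evict 2, frames [6, 7, 5, 3]
7 → hit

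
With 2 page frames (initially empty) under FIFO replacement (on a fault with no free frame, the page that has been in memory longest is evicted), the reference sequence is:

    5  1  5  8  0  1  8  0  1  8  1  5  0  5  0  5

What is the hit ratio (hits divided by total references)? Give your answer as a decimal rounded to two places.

5 -> miss, frames [5]
1 -> miss, frames [5, 1]
5 -> hit
8 -> miss, evict 5, frames [1, 8]
0 -> miss, evict 1, frames [8, 0]
1 -> miss, evict 8, frames [0, 1]
8 -> miss, evict 0, frames [1, 8]
0 -> miss, evict 1, frames [8, 0]
1 -> miss, evict 8, frames [0, 1]
8 -> miss, evict 0, frames [1, 8]
1 -> hit
5 -> miss, evict 1, frames [8, 5]
0 -> miss, evict 8, frames [5, 0]
5 -> hit
0 -> hit
5 -> hit
Hits: 5 of 16 references → 5/16 = 0.3125.

0.31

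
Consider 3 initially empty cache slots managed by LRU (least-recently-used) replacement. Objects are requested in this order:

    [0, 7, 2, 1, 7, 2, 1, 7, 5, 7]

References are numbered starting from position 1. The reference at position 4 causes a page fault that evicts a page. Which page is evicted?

0

pos 1: 0 -> fault, frames (0)
pos 2: 7 -> fault, frames (0 7)
pos 3: 2 -> fault, frames (0 7 2)
pos 4: 1 -> fault, evict 0, frames (7 2 1)
At position 4, page 0 is evicted.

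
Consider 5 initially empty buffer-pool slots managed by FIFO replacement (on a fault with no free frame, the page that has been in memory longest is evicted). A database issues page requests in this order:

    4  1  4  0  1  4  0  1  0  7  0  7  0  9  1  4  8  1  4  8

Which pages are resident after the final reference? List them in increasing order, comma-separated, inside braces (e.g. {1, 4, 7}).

4 -> miss, frames [4]
1 -> miss, frames [4, 1]
4 -> hit
0 -> miss, frames [4, 1, 0]
1 -> hit
4 -> hit
0 -> hit
1 -> hit
0 -> hit
7 -> miss, frames [4, 1, 0, 7]
0 -> hit
7 -> hit
0 -> hit
9 -> miss, frames [4, 1, 0, 7, 9]
1 -> hit
4 -> hit
8 -> miss, evict 4, frames [1, 0, 7, 9, 8]
1 -> hit
4 -> miss, evict 1, frames [0, 7, 9, 8, 4]
8 -> hit

{0, 4, 7, 8, 9}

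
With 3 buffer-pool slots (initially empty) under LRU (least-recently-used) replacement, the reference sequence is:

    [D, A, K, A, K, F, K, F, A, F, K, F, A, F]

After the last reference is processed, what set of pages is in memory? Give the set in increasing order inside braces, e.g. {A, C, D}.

D -> miss, frames [D]
A -> miss, frames [D, A]
K -> miss, frames [D, A, K]
A -> hit
K -> hit
F -> miss, evict D, frames [A, K, F]
K -> hit
F -> hit
A -> hit
F -> hit
K -> hit
F -> hit
A -> hit
F -> hit

{A, F, K}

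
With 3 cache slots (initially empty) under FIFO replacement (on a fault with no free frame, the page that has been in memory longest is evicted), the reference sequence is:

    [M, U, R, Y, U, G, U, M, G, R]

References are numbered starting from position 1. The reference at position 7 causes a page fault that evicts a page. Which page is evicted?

pos 1: M: miss, frames [M]
pos 2: U: miss, frames [M, U]
pos 3: R: miss, frames [M, U, R]
pos 4: Y: miss, evict M, frames [U, R, Y]
pos 5: U: hit
pos 6: G: miss, evict U, frames [R, Y, G]
pos 7: U: miss, evict R, frames [Y, G, U]
At position 7, page R is evicted.

R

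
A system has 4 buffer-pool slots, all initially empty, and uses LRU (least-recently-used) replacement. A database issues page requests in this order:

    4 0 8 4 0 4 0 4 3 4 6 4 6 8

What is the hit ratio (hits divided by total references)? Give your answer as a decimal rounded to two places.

0.57

4: fault, frames [4]
0: fault, frames [4, 0]
8: fault, frames [4, 0, 8]
4: hit
0: hit
4: hit
0: hit
4: hit
3: fault, frames [8, 0, 4, 3]
4: hit
6: fault, evict 8, frames [0, 3, 4, 6]
4: hit
6: hit
8: fault, evict 0, frames [3, 4, 6, 8]
Hits: 8 of 14 references → 8/14 = 0.5714.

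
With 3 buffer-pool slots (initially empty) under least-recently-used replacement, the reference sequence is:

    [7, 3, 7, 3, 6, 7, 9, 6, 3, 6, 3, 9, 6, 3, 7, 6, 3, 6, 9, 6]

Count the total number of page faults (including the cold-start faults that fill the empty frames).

7

7 → fault, frames {7}
3 → fault, frames {7,3}
7 → hit
3 → hit
6 → fault, frames {7,3,6}
7 → hit
9 → fault, evict 3, frames {6,7,9}
6 → hit
3 → fault, evict 7, frames {9,6,3}
6 → hit
3 → hit
9 → hit
6 → hit
3 → hit
7 → fault, evict 9, frames {6,3,7}
6 → hit
3 → hit
6 → hit
9 → fault, evict 7, frames {3,6,9}
6 → hit
Page faults: 7.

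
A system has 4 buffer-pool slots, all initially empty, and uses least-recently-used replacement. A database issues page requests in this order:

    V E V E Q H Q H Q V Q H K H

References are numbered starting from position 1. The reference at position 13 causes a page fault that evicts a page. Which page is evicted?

E

pos 1: V -> fault, frames [V]
pos 2: E -> fault, frames [V, E]
pos 3: V -> hit
pos 4: E -> hit
pos 5: Q -> fault, frames [V, E, Q]
pos 6: H -> fault, frames [V, E, Q, H]
pos 7: Q -> hit
pos 8: H -> hit
pos 9: Q -> hit
pos 10: V -> hit
pos 11: Q -> hit
pos 12: H -> hit
pos 13: K -> fault, evict E, frames [V, Q, H, K]
At position 13, page E is evicted.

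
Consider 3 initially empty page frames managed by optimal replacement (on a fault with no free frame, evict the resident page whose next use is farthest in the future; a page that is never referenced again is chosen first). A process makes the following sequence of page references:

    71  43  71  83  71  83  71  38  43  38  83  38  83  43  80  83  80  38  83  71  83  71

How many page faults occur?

6

71: miss, frames [71]
43: miss, frames [71, 43]
71: hit
83: miss, frames [71, 43, 83]
71: hit
83: hit
71: hit
38: miss, evict 71, frames [43, 83, 38]
43: hit
38: hit
83: hit
38: hit
83: hit
43: hit
80: miss, evict 43, frames [83, 38, 80]
83: hit
80: hit
38: hit
83: hit
71: miss, evict 80, frames [83, 38, 71]
83: hit
71: hit
Page faults: 6.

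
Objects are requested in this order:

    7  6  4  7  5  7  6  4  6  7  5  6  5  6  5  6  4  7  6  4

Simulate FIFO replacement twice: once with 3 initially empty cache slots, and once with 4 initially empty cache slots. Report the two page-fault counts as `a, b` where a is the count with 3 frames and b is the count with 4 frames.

11, 4

3 frames: F F F . F F F F . . F . . . . . . F F F → 11 faults.
4 frames: F F F . F . . . . . . . . . . . . . . . → 4 faults.
4 < 11: adding a frame reduced faults, as is typical.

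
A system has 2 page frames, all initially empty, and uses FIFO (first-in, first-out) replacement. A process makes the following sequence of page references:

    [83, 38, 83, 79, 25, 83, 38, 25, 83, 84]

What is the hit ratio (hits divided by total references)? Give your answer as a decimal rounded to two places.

0.10

83: fault, frames [83]
38: fault, frames [83, 38]
83: hit
79: fault, evict 83, frames [38, 79]
25: fault, evict 38, frames [79, 25]
83: fault, evict 79, frames [25, 83]
38: fault, evict 25, frames [83, 38]
25: fault, evict 83, frames [38, 25]
83: fault, evict 38, frames [25, 83]
84: fault, evict 25, frames [83, 84]
Hits: 1 of 10 references → 1/10 = 0.1000.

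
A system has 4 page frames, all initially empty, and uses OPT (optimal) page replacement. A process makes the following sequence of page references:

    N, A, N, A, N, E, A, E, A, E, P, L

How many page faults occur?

N → fault, frames [N]
A → fault, frames [N, A]
N → hit
A → hit
N → hit
E → fault, frames [N, A, E]
A → hit
E → hit
A → hit
E → hit
P → fault, frames [N, A, E, P]
L → fault, evict P, frames [N, A, E, L]
Page faults: 5.

5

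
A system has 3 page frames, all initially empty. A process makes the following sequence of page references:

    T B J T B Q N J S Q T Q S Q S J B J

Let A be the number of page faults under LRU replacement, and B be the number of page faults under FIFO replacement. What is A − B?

Under LRU: F F F . . F F F F F F . . . . F F . → 11 faults.
Under FIFO: F F F . . F F . F . F F . . . F F . → 10 faults.
A − B = 11 − 10 = 1.

1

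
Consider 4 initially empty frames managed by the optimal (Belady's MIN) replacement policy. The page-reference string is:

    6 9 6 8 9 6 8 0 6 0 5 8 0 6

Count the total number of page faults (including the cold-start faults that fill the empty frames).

6 -> fault, frames [6]
9 -> fault, frames [6, 9]
6 -> hit
8 -> fault, frames [6, 9, 8]
9 -> hit
6 -> hit
8 -> hit
0 -> fault, frames [6, 9, 8, 0]
6 -> hit
0 -> hit
5 -> fault, evict 9, frames [6, 8, 0, 5]
8 -> hit
0 -> hit
6 -> hit
Page faults: 5.

5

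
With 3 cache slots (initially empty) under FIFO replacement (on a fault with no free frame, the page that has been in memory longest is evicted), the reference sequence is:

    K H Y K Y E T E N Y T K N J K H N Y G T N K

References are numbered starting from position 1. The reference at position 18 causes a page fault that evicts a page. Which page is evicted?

pos 1: K: miss, frames {K}
pos 2: H: miss, frames {K,H}
pos 3: Y: miss, frames {K,H,Y}
pos 4: K: hit
pos 5: Y: hit
pos 6: E: miss, evict K, frames {H,Y,E}
pos 7: T: miss, evict H, frames {Y,E,T}
pos 8: E: hit
pos 9: N: miss, evict Y, frames {E,T,N}
pos 10: Y: miss, evict E, frames {T,N,Y}
pos 11: T: hit
pos 12: K: miss, evict T, frames {N,Y,K}
pos 13: N: hit
pos 14: J: miss, evict N, frames {Y,K,J}
pos 15: K: hit
pos 16: H: miss, evict Y, frames {K,J,H}
pos 17: N: miss, evict K, frames {J,H,N}
pos 18: Y: miss, evict J, frames {H,N,Y}
At position 18, page J is evicted.

J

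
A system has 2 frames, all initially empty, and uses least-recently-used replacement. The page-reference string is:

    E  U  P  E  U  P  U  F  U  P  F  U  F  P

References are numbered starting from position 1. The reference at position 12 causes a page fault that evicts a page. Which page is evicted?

pos 1: E -> miss, frames {E}
pos 2: U -> miss, frames {E,U}
pos 3: P -> miss, evict E, frames {U,P}
pos 4: E -> miss, evict U, frames {P,E}
pos 5: U -> miss, evict P, frames {E,U}
pos 6: P -> miss, evict E, frames {U,P}
pos 7: U -> hit
pos 8: F -> miss, evict P, frames {U,F}
pos 9: U -> hit
pos 10: P -> miss, evict F, frames {U,P}
pos 11: F -> miss, evict U, frames {P,F}
pos 12: U -> miss, evict P, frames {F,U}
At position 12, page P is evicted.

P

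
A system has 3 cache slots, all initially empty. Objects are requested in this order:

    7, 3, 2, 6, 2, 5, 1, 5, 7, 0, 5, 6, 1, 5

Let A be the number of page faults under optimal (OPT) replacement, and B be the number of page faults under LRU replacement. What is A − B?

-2

Under OPT: F F F F . F F . . F . F . . → 8 faults.
Under LRU: F F F F . F F . F F . F F . → 10 faults.
A − B = 8 − 10 = -2.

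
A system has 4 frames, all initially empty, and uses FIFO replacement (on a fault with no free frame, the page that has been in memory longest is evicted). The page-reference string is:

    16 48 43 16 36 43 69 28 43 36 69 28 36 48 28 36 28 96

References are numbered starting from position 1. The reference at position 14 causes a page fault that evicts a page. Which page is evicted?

43

pos 1: 16 → fault, frames [16]
pos 2: 48 → fault, frames [16, 48]
pos 3: 43 → fault, frames [16, 48, 43]
pos 4: 16 → hit
pos 5: 36 → fault, frames [16, 48, 43, 36]
pos 6: 43 → hit
pos 7: 69 → fault, evict 16, frames [48, 43, 36, 69]
pos 8: 28 → fault, evict 48, frames [43, 36, 69, 28]
pos 9: 43 → hit
pos 10: 36 → hit
pos 11: 69 → hit
pos 12: 28 → hit
pos 13: 36 → hit
pos 14: 48 → fault, evict 43, frames [36, 69, 28, 48]
At position 14, page 43 is evicted.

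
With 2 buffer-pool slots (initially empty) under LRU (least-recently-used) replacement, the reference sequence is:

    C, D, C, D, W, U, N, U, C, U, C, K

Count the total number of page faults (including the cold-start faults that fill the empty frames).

7

C -> fault, frames (C)
D -> fault, frames (C D)
C -> hit
D -> hit
W -> fault, evict C, frames (D W)
U -> fault, evict D, frames (W U)
N -> fault, evict W, frames (U N)
U -> hit
C -> fault, evict N, frames (U C)
U -> hit
C -> hit
K -> fault, evict U, frames (C K)
Page faults: 7.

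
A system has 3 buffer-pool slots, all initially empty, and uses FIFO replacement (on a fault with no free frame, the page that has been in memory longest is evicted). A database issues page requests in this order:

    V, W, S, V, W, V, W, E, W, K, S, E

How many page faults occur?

V: miss, frames [V]
W: miss, frames [V, W]
S: miss, frames [V, W, S]
V: hit
W: hit
V: hit
W: hit
E: miss, evict V, frames [W, S, E]
W: hit
K: miss, evict W, frames [S, E, K]
S: hit
E: hit
Page faults: 5.

5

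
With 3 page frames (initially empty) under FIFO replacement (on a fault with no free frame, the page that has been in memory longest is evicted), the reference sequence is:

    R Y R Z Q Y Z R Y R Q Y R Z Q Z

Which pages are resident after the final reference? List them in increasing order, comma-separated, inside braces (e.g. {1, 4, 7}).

R -> miss, frames {R}
Y -> miss, frames {R,Y}
R -> hit
Z -> miss, frames {R,Y,Z}
Q -> miss, evict R, frames {Y,Z,Q}
Y -> hit
Z -> hit
R -> miss, evict Y, frames {Z,Q,R}
Y -> miss, evict Z, frames {Q,R,Y}
R -> hit
Q -> hit
Y -> hit
R -> hit
Z -> miss, evict Q, frames {R,Y,Z}
Q -> miss, evict R, frames {Y,Z,Q}
Z -> hit

{Q, Y, Z}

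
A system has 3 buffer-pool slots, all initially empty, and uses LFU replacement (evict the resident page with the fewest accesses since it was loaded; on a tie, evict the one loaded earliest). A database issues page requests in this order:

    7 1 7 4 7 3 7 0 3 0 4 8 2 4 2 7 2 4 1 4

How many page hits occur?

7

7 -> fault, frames (7)
1 -> fault, frames (7 1)
7 -> hit
4 -> fault, frames (7 1 4)
7 -> hit
3 -> fault, evict 1, frames (7 4 3)
7 -> hit
0 -> fault, evict 4, frames (7 3 0)
3 -> hit
0 -> hit
4 -> fault, evict 3, frames (7 0 4)
8 -> fault, evict 4, frames (7 0 8)
2 -> fault, evict 8, frames (7 0 2)
4 -> fault, evict 2, frames (7 0 4)
2 -> fault, evict 4, frames (7 0 2)
7 -> hit
2 -> hit
4 -> fault, evict 0, frames (7 2 4)
1 -> fault, evict 4, frames (7 2 1)
4 -> fault, evict 1, frames (7 2 4)
Hits: 7.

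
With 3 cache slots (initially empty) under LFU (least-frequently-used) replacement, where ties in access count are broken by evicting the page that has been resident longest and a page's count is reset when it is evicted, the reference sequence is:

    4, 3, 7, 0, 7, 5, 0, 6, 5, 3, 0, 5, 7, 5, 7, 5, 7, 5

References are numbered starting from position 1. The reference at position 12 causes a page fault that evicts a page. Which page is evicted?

pos 1: 4 → miss, frames {4}
pos 2: 3 → miss, frames {4,3}
pos 3: 7 → miss, frames {4,3,7}
pos 4: 0 → miss, evict 4, frames {3,7,0}
pos 5: 7 → hit
pos 6: 5 → miss, evict 3, frames {7,0,5}
pos 7: 0 → hit
pos 8: 6 → miss, evict 5, frames {7,0,6}
pos 9: 5 → miss, evict 6, frames {7,0,5}
pos 10: 3 → miss, evict 5, frames {7,0,3}
pos 11: 0 → hit
pos 12: 5 → miss, evict 3, frames {7,0,5}
At position 12, page 3 is evicted.

3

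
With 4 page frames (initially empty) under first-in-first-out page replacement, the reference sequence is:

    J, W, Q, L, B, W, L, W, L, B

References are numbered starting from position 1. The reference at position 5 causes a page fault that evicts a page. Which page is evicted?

pos 1: J -> fault, frames {J}
pos 2: W -> fault, frames {J,W}
pos 3: Q -> fault, frames {J,W,Q}
pos 4: L -> fault, frames {J,W,Q,L}
pos 5: B -> fault, evict J, frames {W,Q,L,B}
At position 5, page J is evicted.

J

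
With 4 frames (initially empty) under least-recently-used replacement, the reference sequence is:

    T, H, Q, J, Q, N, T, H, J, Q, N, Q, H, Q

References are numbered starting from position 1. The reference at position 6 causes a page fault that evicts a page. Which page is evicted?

T

pos 1: T: miss, frames (T)
pos 2: H: miss, frames (T H)
pos 3: Q: miss, frames (T H Q)
pos 4: J: miss, frames (T H Q J)
pos 5: Q: hit
pos 6: N: miss, evict T, frames (H J Q N)
At position 6, page T is evicted.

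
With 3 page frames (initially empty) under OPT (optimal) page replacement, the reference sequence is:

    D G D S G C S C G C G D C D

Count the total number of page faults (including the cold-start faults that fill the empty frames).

D: fault, frames [D]
G: fault, frames [D, G]
D: hit
S: fault, frames [D, G, S]
G: hit
C: fault, evict D, frames [G, S, C]
S: hit
C: hit
G: hit
C: hit
G: hit
D: fault, evict S, frames [G, C, D]
C: hit
D: hit
Page faults: 5.

5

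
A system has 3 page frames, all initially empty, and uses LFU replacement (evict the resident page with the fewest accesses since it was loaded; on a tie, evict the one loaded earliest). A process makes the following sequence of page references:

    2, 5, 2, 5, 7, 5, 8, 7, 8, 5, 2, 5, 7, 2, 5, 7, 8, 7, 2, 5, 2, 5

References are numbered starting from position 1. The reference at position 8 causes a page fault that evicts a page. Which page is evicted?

8

pos 1: 2: fault, frames (2)
pos 2: 5: fault, frames (2 5)
pos 3: 2: hit
pos 4: 5: hit
pos 5: 7: fault, frames (2 5 7)
pos 6: 5: hit
pos 7: 8: fault, evict 7, frames (2 5 8)
pos 8: 7: fault, evict 8, frames (2 5 7)
At position 8, page 8 is evicted.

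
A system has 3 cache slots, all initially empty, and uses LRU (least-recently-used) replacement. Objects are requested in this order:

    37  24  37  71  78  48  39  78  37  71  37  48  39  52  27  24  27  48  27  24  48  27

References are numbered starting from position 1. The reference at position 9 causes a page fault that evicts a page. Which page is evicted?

48

pos 1: 37: fault, frames [37]
pos 2: 24: fault, frames [37, 24]
pos 3: 37: hit
pos 4: 71: fault, frames [24, 37, 71]
pos 5: 78: fault, evict 24, frames [37, 71, 78]
pos 6: 48: fault, evict 37, frames [71, 78, 48]
pos 7: 39: fault, evict 71, frames [78, 48, 39]
pos 8: 78: hit
pos 9: 37: fault, evict 48, frames [39, 78, 37]
At position 9, page 48 is evicted.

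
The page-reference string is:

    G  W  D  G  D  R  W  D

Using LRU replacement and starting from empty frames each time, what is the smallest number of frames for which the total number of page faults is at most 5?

f=1: 8 faults
f=2: 7 faults
f=3: 5 faults
f=4: 4 faults
Smallest f with faults ≤ 5 is 3.

3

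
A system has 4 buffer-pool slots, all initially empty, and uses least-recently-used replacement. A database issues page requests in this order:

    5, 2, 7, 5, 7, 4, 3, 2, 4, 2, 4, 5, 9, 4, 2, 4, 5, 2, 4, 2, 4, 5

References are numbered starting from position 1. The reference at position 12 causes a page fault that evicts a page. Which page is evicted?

pos 1: 5 -> fault, frames (5)
pos 2: 2 -> fault, frames (5 2)
pos 3: 7 -> fault, frames (5 2 7)
pos 4: 5 -> hit
pos 5: 7 -> hit
pos 6: 4 -> fault, frames (2 5 7 4)
pos 7: 3 -> fault, evict 2, frames (5 7 4 3)
pos 8: 2 -> fault, evict 5, frames (7 4 3 2)
pos 9: 4 -> hit
pos 10: 2 -> hit
pos 11: 4 -> hit
pos 12: 5 -> fault, evict 7, frames (3 2 4 5)
At position 12, page 7 is evicted.

7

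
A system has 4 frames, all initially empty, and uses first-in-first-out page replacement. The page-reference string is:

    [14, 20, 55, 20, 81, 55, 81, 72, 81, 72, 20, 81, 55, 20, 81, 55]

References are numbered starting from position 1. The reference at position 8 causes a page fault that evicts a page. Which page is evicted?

14

pos 1: 14 → miss, frames [14]
pos 2: 20 → miss, frames [14, 20]
pos 3: 55 → miss, frames [14, 20, 55]
pos 4: 20 → hit
pos 5: 81 → miss, frames [14, 20, 55, 81]
pos 6: 55 → hit
pos 7: 81 → hit
pos 8: 72 → miss, evict 14, frames [20, 55, 81, 72]
At position 8, page 14 is evicted.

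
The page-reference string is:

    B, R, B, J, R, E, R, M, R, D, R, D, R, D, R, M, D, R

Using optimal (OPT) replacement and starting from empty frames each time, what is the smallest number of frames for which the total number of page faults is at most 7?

3

f=1: 18 faults
f=2: 8 faults
f=3: 6 faults
f=4: 6 faults
f=5: 6 faults
f=6: 6 faults
Smallest f with faults ≤ 7 is 3.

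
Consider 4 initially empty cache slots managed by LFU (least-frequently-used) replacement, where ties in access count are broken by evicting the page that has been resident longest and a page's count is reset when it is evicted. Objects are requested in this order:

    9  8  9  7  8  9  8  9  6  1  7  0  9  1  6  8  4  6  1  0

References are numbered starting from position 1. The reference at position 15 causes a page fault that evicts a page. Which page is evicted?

pos 1: 9: fault, frames {9}
pos 2: 8: fault, frames {9,8}
pos 3: 9: hit
pos 4: 7: fault, frames {9,8,7}
pos 5: 8: hit
pos 6: 9: hit
pos 7: 8: hit
pos 8: 9: hit
pos 9: 6: fault, frames {9,8,7,6}
pos 10: 1: fault, evict 7, frames {9,8,6,1}
pos 11: 7: fault, evict 6, frames {9,8,1,7}
pos 12: 0: fault, evict 1, frames {9,8,7,0}
pos 13: 9: hit
pos 14: 1: fault, evict 7, frames {9,8,0,1}
pos 15: 6: fault, evict 0, frames {9,8,1,6}
At position 15, page 0 is evicted.

0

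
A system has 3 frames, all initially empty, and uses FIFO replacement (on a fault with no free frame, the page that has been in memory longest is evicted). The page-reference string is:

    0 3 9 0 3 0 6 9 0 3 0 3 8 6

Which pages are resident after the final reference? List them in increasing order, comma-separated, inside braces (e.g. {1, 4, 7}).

{3, 6, 8}

0 -> miss, frames [0]
3 -> miss, frames [0, 3]
9 -> miss, frames [0, 3, 9]
0 -> hit
3 -> hit
0 -> hit
6 -> miss, evict 0, frames [3, 9, 6]
9 -> hit
0 -> miss, evict 3, frames [9, 6, 0]
3 -> miss, evict 9, frames [6, 0, 3]
0 -> hit
3 -> hit
8 -> miss, evict 6, frames [0, 3, 8]
6 -> miss, evict 0, frames [3, 8, 6]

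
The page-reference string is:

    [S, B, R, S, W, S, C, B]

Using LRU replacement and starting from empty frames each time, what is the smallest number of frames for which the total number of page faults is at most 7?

2

f=1: 8 faults
f=2: 7 faults
f=3: 6 faults
f=4: 6 faults
f=5: 5 faults
Smallest f with faults ≤ 7 is 2.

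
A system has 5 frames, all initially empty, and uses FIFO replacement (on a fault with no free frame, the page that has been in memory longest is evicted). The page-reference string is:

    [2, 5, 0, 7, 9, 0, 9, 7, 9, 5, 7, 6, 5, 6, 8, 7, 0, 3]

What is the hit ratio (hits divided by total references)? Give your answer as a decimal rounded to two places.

2: miss, frames (2)
5: miss, frames (2 5)
0: miss, frames (2 5 0)
7: miss, frames (2 5 0 7)
9: miss, frames (2 5 0 7 9)
0: hit
9: hit
7: hit
9: hit
5: hit
7: hit
6: miss, evict 2, frames (5 0 7 9 6)
5: hit
6: hit
8: miss, evict 5, frames (0 7 9 6 8)
7: hit
0: hit
3: miss, evict 0, frames (7 9 6 8 3)
Hits: 10 of 18 references → 10/18 = 0.5556.

0.56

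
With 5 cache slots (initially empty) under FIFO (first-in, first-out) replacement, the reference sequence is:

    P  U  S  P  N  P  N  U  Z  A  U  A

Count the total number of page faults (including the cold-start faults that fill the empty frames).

P: fault, frames [P]
U: fault, frames [P, U]
S: fault, frames [P, U, S]
P: hit
N: fault, frames [P, U, S, N]
P: hit
N: hit
U: hit
Z: fault, frames [P, U, S, N, Z]
A: fault, evict P, frames [U, S, N, Z, A]
U: hit
A: hit
Page faults: 6.

6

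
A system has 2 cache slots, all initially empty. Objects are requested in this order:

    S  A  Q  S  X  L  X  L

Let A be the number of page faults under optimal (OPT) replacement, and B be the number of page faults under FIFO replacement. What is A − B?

-1

Under OPT: F F F . F F . . → 5 faults.
Under FIFO: F F F F F F . . → 6 faults.
A − B = 5 − 6 = -1.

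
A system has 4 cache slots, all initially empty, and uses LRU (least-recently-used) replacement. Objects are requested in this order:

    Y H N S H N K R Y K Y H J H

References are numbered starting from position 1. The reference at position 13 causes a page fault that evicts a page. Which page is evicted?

R

pos 1: Y -> fault, frames {Y}
pos 2: H -> fault, frames {Y,H}
pos 3: N -> fault, frames {Y,H,N}
pos 4: S -> fault, frames {Y,H,N,S}
pos 5: H -> hit
pos 6: N -> hit
pos 7: K -> fault, evict Y, frames {S,H,N,K}
pos 8: R -> fault, evict S, frames {H,N,K,R}
pos 9: Y -> fault, evict H, frames {N,K,R,Y}
pos 10: K -> hit
pos 11: Y -> hit
pos 12: H -> fault, evict N, frames {R,K,Y,H}
pos 13: J -> fault, evict R, frames {K,Y,H,J}
At position 13, page R is evicted.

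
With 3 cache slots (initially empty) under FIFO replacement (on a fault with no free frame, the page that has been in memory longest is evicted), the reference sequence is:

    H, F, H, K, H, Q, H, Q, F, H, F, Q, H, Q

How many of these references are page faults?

6

H: fault, frames {H}
F: fault, frames {H,F}
H: hit
K: fault, frames {H,F,K}
H: hit
Q: fault, evict H, frames {F,K,Q}
H: fault, evict F, frames {K,Q,H}
Q: hit
F: fault, evict K, frames {Q,H,F}
H: hit
F: hit
Q: hit
H: hit
Q: hit
Page faults: 6.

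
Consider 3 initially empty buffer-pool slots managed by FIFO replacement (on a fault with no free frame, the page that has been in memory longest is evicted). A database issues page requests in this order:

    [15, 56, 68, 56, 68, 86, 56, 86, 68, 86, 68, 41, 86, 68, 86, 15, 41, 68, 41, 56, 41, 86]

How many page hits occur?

12

15 -> fault, frames (15)
56 -> fault, frames (15 56)
68 -> fault, frames (15 56 68)
56 -> hit
68 -> hit
86 -> fault, evict 15, frames (56 68 86)
56 -> hit
86 -> hit
68 -> hit
86 -> hit
68 -> hit
41 -> fault, evict 56, frames (68 86 41)
86 -> hit
68 -> hit
86 -> hit
15 -> fault, evict 68, frames (86 41 15)
41 -> hit
68 -> fault, evict 86, frames (41 15 68)
41 -> hit
56 -> fault, evict 41, frames (15 68 56)
41 -> fault, evict 15, frames (68 56 41)
86 -> fault, evict 68, frames (56 41 86)
Hits: 12.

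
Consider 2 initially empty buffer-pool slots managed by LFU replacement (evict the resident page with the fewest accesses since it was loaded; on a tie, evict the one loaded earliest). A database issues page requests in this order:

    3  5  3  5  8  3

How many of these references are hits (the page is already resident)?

2

3 → miss, frames (3)
5 → miss, frames (3 5)
3 → hit
5 → hit
8 → miss, evict 3, frames (5 8)
3 → miss, evict 8, frames (5 3)
Hits: 2.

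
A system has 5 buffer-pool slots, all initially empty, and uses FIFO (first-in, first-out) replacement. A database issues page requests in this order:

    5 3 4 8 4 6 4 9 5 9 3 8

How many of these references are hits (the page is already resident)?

5 → fault, frames [5]
3 → fault, frames [5, 3]
4 → fault, frames [5, 3, 4]
8 → fault, frames [5, 3, 4, 8]
4 → hit
6 → fault, frames [5, 3, 4, 8, 6]
4 → hit
9 → fault, evict 5, frames [3, 4, 8, 6, 9]
5 → fault, evict 3, frames [4, 8, 6, 9, 5]
9 → hit
3 → fault, evict 4, frames [8, 6, 9, 5, 3]
8 → hit
Hits: 4.

4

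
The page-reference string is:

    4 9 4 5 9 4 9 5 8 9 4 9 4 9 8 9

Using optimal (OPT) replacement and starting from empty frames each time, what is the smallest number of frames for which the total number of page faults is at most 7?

3

f=1: 16 faults
f=2: 8 faults
f=3: 4 faults
f=4: 4 faults
Smallest f with faults ≤ 7 is 3.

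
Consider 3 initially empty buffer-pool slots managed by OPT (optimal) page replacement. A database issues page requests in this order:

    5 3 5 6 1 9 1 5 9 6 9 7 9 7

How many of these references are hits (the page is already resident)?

7

5: miss, frames {5}
3: miss, frames {5,3}
5: hit
6: miss, frames {5,3,6}
1: miss, evict 3, frames {5,6,1}
9: miss, evict 6, frames {5,1,9}
1: hit
5: hit
9: hit
6: miss, evict 1, frames {5,9,6}
9: hit
7: miss, evict 6, frames {5,9,7}
9: hit
7: hit
Hits: 7.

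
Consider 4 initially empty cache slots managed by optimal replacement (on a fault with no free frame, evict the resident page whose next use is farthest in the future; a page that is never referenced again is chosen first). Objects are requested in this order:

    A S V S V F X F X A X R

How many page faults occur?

A -> fault, frames [A]
S -> fault, frames [A, S]
V -> fault, frames [A, S, V]
S -> hit
V -> hit
F -> fault, frames [A, S, V, F]
X -> fault, evict V, frames [A, S, F, X]
F -> hit
X -> hit
A -> hit
X -> hit
R -> fault, evict X, frames [A, S, F, R]
Page faults: 6.

6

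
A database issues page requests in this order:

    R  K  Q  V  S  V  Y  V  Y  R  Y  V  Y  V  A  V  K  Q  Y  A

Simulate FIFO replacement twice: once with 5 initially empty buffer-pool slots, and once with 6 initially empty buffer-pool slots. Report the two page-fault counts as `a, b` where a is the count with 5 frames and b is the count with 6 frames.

5 frames: F F F F F . F . . F . . . . F . F F . . → 10 faults.
6 frames: F F F F F . F . . . . . . . F . . . . . → 7 faults.
7 < 10: adding a frame reduced faults, as is typical.

10, 7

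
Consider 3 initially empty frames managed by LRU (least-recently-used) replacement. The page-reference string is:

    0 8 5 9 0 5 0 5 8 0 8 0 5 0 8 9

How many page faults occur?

7

0: miss, frames (0)
8: miss, frames (0 8)
5: miss, frames (0 8 5)
9: miss, evict 0, frames (8 5 9)
0: miss, evict 8, frames (5 9 0)
5: hit
0: hit
5: hit
8: miss, evict 9, frames (0 5 8)
0: hit
8: hit
0: hit
5: hit
0: hit
8: hit
9: miss, evict 5, frames (0 8 9)
Page faults: 7.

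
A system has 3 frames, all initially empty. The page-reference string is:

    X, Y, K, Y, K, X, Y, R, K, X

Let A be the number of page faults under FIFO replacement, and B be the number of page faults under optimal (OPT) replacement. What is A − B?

1

Under FIFO: F F F . . . . F . F → 5 faults.
Under OPT: F F F . . . . F . . → 4 faults.
A − B = 5 − 4 = 1.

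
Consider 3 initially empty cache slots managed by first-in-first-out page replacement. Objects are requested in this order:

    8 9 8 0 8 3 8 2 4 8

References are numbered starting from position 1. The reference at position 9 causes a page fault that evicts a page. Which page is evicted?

pos 1: 8: miss, frames [8]
pos 2: 9: miss, frames [8, 9]
pos 3: 8: hit
pos 4: 0: miss, frames [8, 9, 0]
pos 5: 8: hit
pos 6: 3: miss, evict 8, frames [9, 0, 3]
pos 7: 8: miss, evict 9, frames [0, 3, 8]
pos 8: 2: miss, evict 0, frames [3, 8, 2]
pos 9: 4: miss, evict 3, frames [8, 2, 4]
At position 9, page 3 is evicted.

3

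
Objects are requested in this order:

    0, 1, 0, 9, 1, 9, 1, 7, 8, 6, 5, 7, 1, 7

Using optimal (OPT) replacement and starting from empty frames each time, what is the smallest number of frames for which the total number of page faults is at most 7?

f=1: 14 faults
f=2: 8 faults
f=3: 7 faults
f=4: 7 faults
f=5: 7 faults
f=6: 7 faults
f=7: 7 faults
Smallest f with faults ≤ 7 is 3.

3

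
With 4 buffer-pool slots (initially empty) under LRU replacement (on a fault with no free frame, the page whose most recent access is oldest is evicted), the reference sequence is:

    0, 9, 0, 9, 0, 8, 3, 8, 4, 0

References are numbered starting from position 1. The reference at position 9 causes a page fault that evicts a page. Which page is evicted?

9

pos 1: 0: miss, frames (0)
pos 2: 9: miss, frames (0 9)
pos 3: 0: hit
pos 4: 9: hit
pos 5: 0: hit
pos 6: 8: miss, frames (9 0 8)
pos 7: 3: miss, frames (9 0 8 3)
pos 8: 8: hit
pos 9: 4: miss, evict 9, frames (0 3 8 4)
At position 9, page 9 is evicted.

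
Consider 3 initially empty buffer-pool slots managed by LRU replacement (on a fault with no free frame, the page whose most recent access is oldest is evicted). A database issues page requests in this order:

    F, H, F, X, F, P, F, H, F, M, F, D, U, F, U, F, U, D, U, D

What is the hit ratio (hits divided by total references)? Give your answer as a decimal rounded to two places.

0.60

F -> fault, frames {F}
H -> fault, frames {F,H}
F -> hit
X -> fault, frames {H,F,X}
F -> hit
P -> fault, evict H, frames {X,F,P}
F -> hit
H -> fault, evict X, frames {P,F,H}
F -> hit
M -> fault, evict P, frames {H,F,M}
F -> hit
D -> fault, evict H, frames {M,F,D}
U -> fault, evict M, frames {F,D,U}
F -> hit
U -> hit
F -> hit
U -> hit
D -> hit
U -> hit
D -> hit
Hits: 12 of 20 references → 12/20 = 0.6000.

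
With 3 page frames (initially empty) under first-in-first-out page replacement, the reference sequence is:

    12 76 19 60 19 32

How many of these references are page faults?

5

12 → fault, frames {12}
76 → fault, frames {12,76}
19 → fault, frames {12,76,19}
60 → fault, evict 12, frames {76,19,60}
19 → hit
32 → fault, evict 76, frames {19,60,32}
Page faults: 5.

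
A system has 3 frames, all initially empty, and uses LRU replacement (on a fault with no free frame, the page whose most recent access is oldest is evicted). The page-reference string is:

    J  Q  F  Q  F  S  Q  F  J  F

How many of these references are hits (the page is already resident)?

J -> fault, frames [J]
Q -> fault, frames [J, Q]
F -> fault, frames [J, Q, F]
Q -> hit
F -> hit
S -> fault, evict J, frames [Q, F, S]
Q -> hit
F -> hit
J -> fault, evict S, frames [Q, F, J]
F -> hit
Hits: 5.

5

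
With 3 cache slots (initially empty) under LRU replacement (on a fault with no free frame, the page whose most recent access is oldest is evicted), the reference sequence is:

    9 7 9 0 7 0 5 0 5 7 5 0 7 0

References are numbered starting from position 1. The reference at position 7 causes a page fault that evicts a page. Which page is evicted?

pos 1: 9 → fault, frames {9}
pos 2: 7 → fault, frames {9,7}
pos 3: 9 → hit
pos 4: 0 → fault, frames {7,9,0}
pos 5: 7 → hit
pos 6: 0 → hit
pos 7: 5 → fault, evict 9, frames {7,0,5}
At position 7, page 9 is evicted.

9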